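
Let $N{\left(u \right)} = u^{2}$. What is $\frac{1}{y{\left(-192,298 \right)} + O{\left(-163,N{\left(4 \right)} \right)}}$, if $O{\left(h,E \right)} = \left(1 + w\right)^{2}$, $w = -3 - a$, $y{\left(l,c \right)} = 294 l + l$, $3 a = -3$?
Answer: $- \frac{1}{56639} \approx -1.7656 \cdot 10^{-5}$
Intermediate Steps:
$a = -1$ ($a = \frac{1}{3} \left(-3\right) = -1$)
$y{\left(l,c \right)} = 295 l$
$w = -2$ ($w = -3 - -1 = -3 + 1 = -2$)
$O{\left(h,E \right)} = 1$ ($O{\left(h,E \right)} = \left(1 - 2\right)^{2} = \left(-1\right)^{2} = 1$)
$\frac{1}{y{\left(-192,298 \right)} + O{\left(-163,N{\left(4 \right)} \right)}} = \frac{1}{295 \left(-192\right) + 1} = \frac{1}{-56640 + 1} = \frac{1}{-56639} = - \frac{1}{56639}$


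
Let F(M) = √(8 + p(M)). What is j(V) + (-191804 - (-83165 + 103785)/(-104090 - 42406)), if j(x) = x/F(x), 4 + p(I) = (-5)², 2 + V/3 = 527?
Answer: -7024624541/36624 + 1575*√29/29 ≈ -1.9151e+5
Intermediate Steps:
V = 1575 (V = -6 + 3*527 = -6 + 1581 = 1575)
p(I) = 21 (p(I) = -4 + (-5)² = -4 + 25 = 21)
F(M) = √29 (F(M) = √(8 + 21) = √29)
j(x) = x*√29/29 (j(x) = x/(√29) = x*(√29/29) = x*√29/29)
j(V) + (-191804 - (-83165 + 103785)/(-104090 - 42406)) = (1/29)*1575*√29 + (-191804 - (-83165 + 103785)/(-104090 - 42406)) = 1575*√29/29 + (-191804 - 20620/(-146496)) = 1575*√29/29 + (-191804 - 20620*(-1)/146496) = 1575*√29/29 + (-191804 - 1*(-5155/36624)) = 1575*√29/29 + (-191804 + 5155/36624) = 1575*√29/29 - 7024624541/36624 = -7024624541/36624 + 1575*√29/29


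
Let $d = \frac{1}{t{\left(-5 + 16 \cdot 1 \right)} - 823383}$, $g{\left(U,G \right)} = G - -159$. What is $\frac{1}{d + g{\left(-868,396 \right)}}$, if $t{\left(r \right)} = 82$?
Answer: $\frac{823301}{456932054} \approx 0.0018018$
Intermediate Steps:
$g{\left(U,G \right)} = 159 + G$ ($g{\left(U,G \right)} = G + 159 = 159 + G$)
$d = - \frac{1}{823301}$ ($d = \frac{1}{82 - 823383} = \frac{1}{-823301} = - \frac{1}{823301} \approx -1.2146 \cdot 10^{-6}$)
$\frac{1}{d + g{\left(-868,396 \right)}} = \frac{1}{- \frac{1}{823301} + \left(159 + 396\right)} = \frac{1}{- \frac{1}{823301} + 555} = \frac{1}{\frac{456932054}{823301}} = \frac{823301}{456932054}$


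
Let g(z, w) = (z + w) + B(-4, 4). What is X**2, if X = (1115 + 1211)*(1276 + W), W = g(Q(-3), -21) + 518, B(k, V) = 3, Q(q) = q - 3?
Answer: 16949853680400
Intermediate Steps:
Q(q) = -3 + q
g(z, w) = 3 + w + z (g(z, w) = (z + w) + 3 = (w + z) + 3 = 3 + w + z)
W = 494 (W = (3 - 21 + (-3 - 3)) + 518 = (3 - 21 - 6) + 518 = -24 + 518 = 494)
X = 4117020 (X = (1115 + 1211)*(1276 + 494) = 2326*1770 = 4117020)
X**2 = 4117020**2 = 16949853680400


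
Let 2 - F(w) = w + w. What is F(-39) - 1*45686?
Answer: -45606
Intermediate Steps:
F(w) = 2 - 2*w (F(w) = 2 - (w + w) = 2 - 2*w)
F(-39) - 1*45686 = (2 - 2*(-39)) - 1*45686 = (2 + 78) - 45686 = 80 - 45686 = -45606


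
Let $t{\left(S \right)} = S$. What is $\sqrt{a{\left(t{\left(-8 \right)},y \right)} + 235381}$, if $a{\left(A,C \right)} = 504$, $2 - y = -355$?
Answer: $\sqrt{235885} \approx 485.68$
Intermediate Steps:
$y = 357$ ($y = 2 - -355 = 2 + 355 = 357$)
$\sqrt{a{\left(t{\left(-8 \right)},y \right)} + 235381} = \sqrt{504 + 235381} = \sqrt{235885}$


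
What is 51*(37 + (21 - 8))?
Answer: 2550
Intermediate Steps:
51*(37 + (21 - 8)) = 51*(37 + 13) = 51*50 = 2550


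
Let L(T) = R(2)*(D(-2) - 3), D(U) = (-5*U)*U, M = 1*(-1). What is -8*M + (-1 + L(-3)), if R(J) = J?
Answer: -39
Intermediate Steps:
M = -1
D(U) = -5*U²
L(T) = -46 (L(T) = 2*(-5*(-2)² - 3) = 2*(-5*4 - 3) = 2*(-20 - 3) = 2*(-23) = -46)
-8*M + (-1 + L(-3)) = -8*(-1) + (-1 - 46) = 8 - 47 = -39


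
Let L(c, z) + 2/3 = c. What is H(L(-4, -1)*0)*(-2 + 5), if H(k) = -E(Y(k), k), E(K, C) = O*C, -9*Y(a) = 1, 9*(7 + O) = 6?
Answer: 0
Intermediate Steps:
O = -19/3 (O = -7 + (⅑)*6 = -7 + ⅔ = -19/3 ≈ -6.3333)
L(c, z) = -⅔ + c
Y(a) = -⅑ (Y(a) = -⅑*1 = -⅑)
E(K, C) = -19*C/3
H(k) = 19*k/3 (H(k) = -(-19)*k/3 = 19*k/3)
H(L(-4, -1)*0)*(-2 + 5) = (19*((-⅔ - 4)*0)/3)*(-2 + 5) = (19*(-14/3*0)/3)*3 = ((19/3)*0)*3 = 0*3 = 0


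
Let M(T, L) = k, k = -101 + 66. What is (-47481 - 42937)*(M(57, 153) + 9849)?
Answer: -887362252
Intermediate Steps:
k = -35
M(T, L) = -35
(-47481 - 42937)*(M(57, 153) + 9849) = (-47481 - 42937)*(-35 + 9849) = -90418*9814 = -887362252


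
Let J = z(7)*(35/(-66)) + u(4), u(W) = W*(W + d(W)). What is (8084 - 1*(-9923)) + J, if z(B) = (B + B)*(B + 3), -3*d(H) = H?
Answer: 592133/33 ≈ 17943.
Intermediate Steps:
d(H) = -H/3
z(B) = 2*B*(3 + B) (z(B) = (2*B)*(3 + B) = 2*B*(3 + B))
u(W) = 2*W**2/3 (u(W) = W*(W - W/3) = W*(2*W/3) = 2*W**2/3)
J = -2098/33 (J = (2*7*(3 + 7))*(35/(-66)) + (2/3)*4**2 = (2*7*10)*(35*(-1/66)) + (2/3)*16 = 140*(-35/66) + 32/3 = -2450/33 + 32/3 = -2098/33 ≈ -63.576)
(8084 - 1*(-9923)) + J = (8084 - 1*(-9923)) - 2098/33 = (8084 + 9923) - 2098/33 = 18007 - 2098/33 = 592133/33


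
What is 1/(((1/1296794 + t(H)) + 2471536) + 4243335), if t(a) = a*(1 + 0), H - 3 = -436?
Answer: 1296794/8707242911773 ≈ 1.4893e-7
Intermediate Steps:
H = -433 (H = 3 - 436 = -433)
t(a) = a (t(a) = a*1 = a)
1/(((1/1296794 + t(H)) + 2471536) + 4243335) = 1/(((1/1296794 - 433) + 2471536) + 4243335) = 1/((-561511801/1296794 + 2471536) + 4243335) = 1/(3204511543783/1296794 + 4243335) = 1/(8707242911773/1296794) = 1296794/8707242911773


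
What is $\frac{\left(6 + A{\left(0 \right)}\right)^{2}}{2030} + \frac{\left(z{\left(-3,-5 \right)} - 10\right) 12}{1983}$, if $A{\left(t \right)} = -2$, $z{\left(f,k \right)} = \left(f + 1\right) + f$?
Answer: $- \frac{55612}{670915} \approx -0.08289$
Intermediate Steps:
$z{\left(f,k \right)} = 1 + 2 f$ ($z{\left(f,k \right)} = \left(1 + f\right) + f = 1 + 2 f$)
$\frac{\left(6 + A{\left(0 \right)}\right)^{2}}{2030} + \frac{\left(z{\left(-3,-5 \right)} - 10\right) 12}{1983} = \frac{\left(6 - 2\right)^{2}}{2030} + \frac{\left(\left(1 + 2 \left(-3\right)\right) - 10\right) 12}{1983} = 4^{2} \cdot \frac{1}{2030} + \left(\left(1 - 6\right) - 10\right) 12 \cdot \frac{1}{1983} = 16 \cdot \frac{1}{2030} + \left(-5 - 10\right) 12 \cdot \frac{1}{1983} = \frac{8}{1015} + \left(-15\right) 12 \cdot \frac{1}{1983} = \frac{8}{1015} - \frac{60}{661} = - \frac{55612}{670915}$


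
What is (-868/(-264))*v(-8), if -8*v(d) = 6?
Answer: -217/88 ≈ -2.4659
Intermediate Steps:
v(d) = -¾ (v(d) = -⅛*6 = -¾)
(-868/(-264))*v(-8) = -868/(-264)*(-¾) = -868*(-1/264)*(-¾) = (217/66)*(-¾) = -217/88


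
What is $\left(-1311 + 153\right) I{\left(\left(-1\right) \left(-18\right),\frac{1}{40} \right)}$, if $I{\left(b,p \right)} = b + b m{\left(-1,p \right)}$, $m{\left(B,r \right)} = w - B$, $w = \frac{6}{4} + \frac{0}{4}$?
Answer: $-72954$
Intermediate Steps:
$w = \frac{3}{2}$ ($w = 6 \cdot \frac{1}{4} + 0 \cdot \frac{1}{4} = \frac{3}{2} + 0 = \frac{3}{2} \approx 1.5$)
$m{\left(B,r \right)} = \frac{3}{2} - B$
$I{\left(b,p \right)} = \frac{7 b}{2}$ ($I{\left(b,p \right)} = b + b \left(\frac{3}{2} - -1\right) = b + b \left(\frac{3}{2} + 1\right) = b + b \frac{5}{2} = b + \frac{5 b}{2} = \frac{7 b}{2}$)
$\left(-1311 + 153\right) I{\left(\left(-1\right) \left(-18\right),\frac{1}{40} \right)} = \left(-1311 + 153\right) \frac{7 \left(\left(-1\right) \left(-18\right)\right)}{2} = - 1158 \cdot \frac{7}{2} \cdot 18 = \left(-1158\right) 63 = -72954$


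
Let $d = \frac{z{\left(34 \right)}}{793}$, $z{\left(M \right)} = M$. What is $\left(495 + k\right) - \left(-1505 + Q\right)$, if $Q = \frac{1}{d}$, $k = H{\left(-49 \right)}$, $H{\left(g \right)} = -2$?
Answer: $\frac{67139}{34} \approx 1974.7$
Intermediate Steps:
$d = \frac{34}{793} \approx 0.042875$
$k = -2$
$Q = \frac{793}{34}$ ($Q = \frac{1}{\frac{34}{793}} = \frac{793}{34} \approx 23.324$)
$\left(495 + k\right) - \left(-1505 + Q\right) = \left(495 - 2\right) + \left(1505 - \frac{793}{34}\right) = 493 + \left(1505 - \frac{793}{34}\right) = 493 + \frac{50377}{34} = \frac{67139}{34}$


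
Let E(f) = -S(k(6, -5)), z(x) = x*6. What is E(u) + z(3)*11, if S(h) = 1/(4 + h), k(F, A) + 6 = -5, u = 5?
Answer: 1387/7 ≈ 198.14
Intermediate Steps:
k(F, A) = -11 (k(F, A) = -6 - 5 = -11)
z(x) = 6*x
E(f) = ⅐ (E(f) = -1/(4 - 11) = -1/(-7) = -1*(-⅐) = ⅐)
E(u) + z(3)*11 = ⅐ + (6*3)*11 = ⅐ + 18*11 = ⅐ + 198 = 1387/7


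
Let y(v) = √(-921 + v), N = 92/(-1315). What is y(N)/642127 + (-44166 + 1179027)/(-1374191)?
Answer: -12471/15101 + I*√1592737205/844397005 ≈ -0.82584 + 4.7263e-5*I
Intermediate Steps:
N = -92/1315 (N = 92*(-1/1315) = -92/1315 ≈ -0.069962)
y(N)/642127 + (-44166 + 1179027)/(-1374191) = √(-921 - 92/1315)/642127 + (-44166 + 1179027)/(-1374191) = √(-1211207/1315)*(1/642127) + 1134861*(-1/1374191) = (I*√1592737205/1315)*(1/642127) - 12471/15101 = I*√1592737205/844397005 - 12471/15101 = -12471/15101 + I*√1592737205/844397005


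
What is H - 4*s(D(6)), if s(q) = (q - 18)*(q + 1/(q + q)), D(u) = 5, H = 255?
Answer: 2601/5 ≈ 520.20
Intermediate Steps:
s(q) = (-18 + q)*(q + 1/(2*q))
H - 4*s(D(6)) = 255 - 4*(1/2 + 5**2 - 18*5 - 9/5) = 255 - 4*(1/2 + 25 - 90 - 9*1/5) = 255 - 4*(1/2 + 25 - 90 - 9/5) = 255 - 4*(-663/10) = 255 + 1326/5 = 2601/5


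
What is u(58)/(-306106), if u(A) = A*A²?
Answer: -97556/153053 ≈ -0.63740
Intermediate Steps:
u(A) = A³
u(58)/(-306106) = 58³/(-306106) = 195112*(-1/306106) = -97556/153053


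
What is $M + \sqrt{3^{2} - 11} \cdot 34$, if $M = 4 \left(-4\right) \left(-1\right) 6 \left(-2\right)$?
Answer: $-192 + 34 i \sqrt{2} \approx -192.0 + 48.083 i$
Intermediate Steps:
$M = -192$ ($M = \left(-16\right) \left(-1\right) 6 \left(-2\right) = 16 \cdot 6 \left(-2\right) = 96 \left(-2\right) = -192$)
$M + \sqrt{3^{2} - 11} \cdot 34 = -192 + \sqrt{3^{2} - 11} \cdot 34 = -192 + \sqrt{9 - 11} \cdot 34 = -192 + \sqrt{-2} \cdot 34 = -192 + i \sqrt{2} \cdot 34 = -192 + 34 i \sqrt{2}$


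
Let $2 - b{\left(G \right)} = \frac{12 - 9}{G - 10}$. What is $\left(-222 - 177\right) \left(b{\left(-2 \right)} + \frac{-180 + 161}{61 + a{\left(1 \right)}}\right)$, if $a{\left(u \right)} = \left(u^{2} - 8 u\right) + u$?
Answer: $- \frac{167181}{220} \approx -759.91$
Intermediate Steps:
$b{\left(G \right)} = 2 - \frac{3}{-10 + G}$ ($b{\left(G \right)} = 2 - \frac{12 - 9}{G - 10} = 2 - \frac{3}{-10 + G}$)
$a{\left(u \right)} = u^{2} - 7 u$
$\left(-222 - 177\right) \left(b{\left(-2 \right)} + \frac{-180 + 161}{61 + a{\left(1 \right)}}\right) = \left(-222 - 177\right) \left(\frac{-23 + 2 \left(-2\right)}{-10 - 2} + \frac{-180 + 161}{61 + 1 \left(-7 + 1\right)}\right) = - 399 \left(\frac{-23 - 4}{-12} - \frac{19}{61 + 1 \left(-6\right)}\right) = - 399 \left(\left(- \frac{1}{12}\right) \left(-27\right) - \frac{19}{61 - 6}\right) = - 399 \left(\frac{9}{4} - \frac{19}{55}\right) = \left(-399\right) \frac{419}{220} = - \frac{167181}{220}$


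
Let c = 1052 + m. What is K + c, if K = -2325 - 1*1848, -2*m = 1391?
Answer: -7633/2 ≈ -3816.5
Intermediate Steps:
m = -1391/2 (m = -½*1391 = -1391/2 ≈ -695.50)
c = 713/2 (c = 1052 - 1391/2 = 713/2 ≈ 356.50)
K = -4173 (K = -2325 - 1848 = -4173)
K + c = -4173 + 713/2 = -7633/2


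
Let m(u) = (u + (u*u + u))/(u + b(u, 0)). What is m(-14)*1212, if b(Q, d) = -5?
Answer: -203616/19 ≈ -10717.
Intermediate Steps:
m(u) = (u**2 + 2*u)/(-5 + u) (m(u) = (u + (u*u + u))/(u - 5) = (u + (u**2 + u))/(-5 + u) = (u + (u + u**2))/(-5 + u) = (u**2 + 2*u)/(-5 + u))
m(-14)*1212 = -14*(2 - 14)/(-5 - 14)*1212 = -14*(-12)/(-19)*1212 = -14*(-1/19)*(-12)*1212 = -168/19*1212 = -203616/19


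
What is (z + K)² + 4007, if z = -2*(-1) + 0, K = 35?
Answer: 5376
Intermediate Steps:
z = 2 (z = 2 + 0 = 2)
(z + K)² + 4007 = (2 + 35)² + 4007 = 37² + 4007 = 1369 + 4007 = 5376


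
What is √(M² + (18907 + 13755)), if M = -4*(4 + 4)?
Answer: √33686 ≈ 183.54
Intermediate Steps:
M = -32 (M = -4*8 = -32)
√(M² + (18907 + 13755)) = √((-32)² + (18907 + 13755)) = √(1024 + 32662) = √33686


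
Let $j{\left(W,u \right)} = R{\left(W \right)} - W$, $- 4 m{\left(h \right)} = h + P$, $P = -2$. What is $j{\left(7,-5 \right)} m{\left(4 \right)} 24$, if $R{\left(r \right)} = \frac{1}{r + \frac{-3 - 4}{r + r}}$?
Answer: $\frac{1068}{13} \approx 82.154$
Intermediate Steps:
$R{\left(r \right)} = \frac{1}{r - \frac{7}{2 r}}$
$m{\left(h \right)} = \frac{1}{2} - \frac{h}{4}$ ($m{\left(h \right)} = - \frac{h - 2}{4} = - \frac{-2 + h}{4} = \frac{1}{2} - \frac{h}{4}$)
$j{\left(W,u \right)} = - W + \frac{2 W}{-7 + 2 W^{2}}$ ($j{\left(W,u \right)} = \frac{2 W}{-7 + 2 W^{2}} - W = - W + \frac{2 W}{-7 + 2 W^{2}}$)
$j{\left(7,-5 \right)} m{\left(4 \right)} 24 = \frac{7 \left(9 - 2 \cdot 7^{2}\right)}{-7 + 2 \cdot 7^{2}} \left(\frac{1}{2} - 1\right) 24 = \frac{7 \left(9 - 98\right)}{-7 + 2 \cdot 49} \left(\frac{1}{2} - 1\right) 24 = \frac{7 \left(9 - 98\right)}{-7 + 98} \left(- \frac{1}{2}\right) 24 = 7 \cdot \frac{1}{91} \left(-89\right) \left(- \frac{1}{2}\right) 24 = \left(- \frac{89}{13}\right) \left(- \frac{1}{2}\right) 24 = \frac{89}{26} \cdot 24 = \frac{1068}{13}$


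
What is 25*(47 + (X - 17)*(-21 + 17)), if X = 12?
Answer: 1675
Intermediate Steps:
25*(47 + (X - 17)*(-21 + 17)) = 25*(47 + (12 - 17)*(-21 + 17)) = 25*(47 - 5*(-4)) = 25*(47 + 20) = 25*67 = 1675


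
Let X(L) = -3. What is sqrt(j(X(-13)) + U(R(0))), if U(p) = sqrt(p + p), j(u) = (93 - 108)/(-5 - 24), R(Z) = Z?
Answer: sqrt(435)/29 ≈ 0.71920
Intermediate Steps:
j(u) = 15/29 (j(u) = -15/(-29) = -15*(-1/29) = 15/29)
U(p) = sqrt(2)*sqrt(p) (U(p) = sqrt(2*p) = sqrt(2)*sqrt(p))
sqrt(j(X(-13)) + U(R(0))) = sqrt(15/29 + sqrt(2)*sqrt(0)) = sqrt(15/29 + sqrt(2)*0) = sqrt(15/29 + 0) = sqrt(15/29) = sqrt(435)/29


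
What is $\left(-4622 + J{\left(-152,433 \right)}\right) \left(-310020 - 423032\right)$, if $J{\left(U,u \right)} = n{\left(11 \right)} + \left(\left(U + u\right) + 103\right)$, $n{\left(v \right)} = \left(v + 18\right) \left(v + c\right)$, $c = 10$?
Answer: $2660245708$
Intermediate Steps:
$n{\left(v \right)} = \left(10 + v\right) \left(18 + v\right)$ ($n{\left(v \right)} = \left(v + 18\right) \left(v + 10\right) = \left(18 + v\right) \left(10 + v\right) = \left(10 + v\right) \left(18 + v\right)$)
$J{\left(U,u \right)} = 712 + U + u$ ($J{\left(U,u \right)} = \left(180 + 11^{2} + 28 \cdot 11\right) + \left(\left(U + u\right) + 103\right) = \left(180 + 121 + 308\right) + \left(103 + U + u\right) = 609 + \left(103 + U + u\right) = 712 + U + u$)
$\left(-4622 + J{\left(-152,433 \right)}\right) \left(-310020 - 423032\right) = \left(-4622 + \left(712 - 152 + 433\right)\right) \left(-310020 - 423032\right) = \left(-4622 + 993\right) \left(-733052\right) = \left(-3629\right) \left(-733052\right) = 2660245708$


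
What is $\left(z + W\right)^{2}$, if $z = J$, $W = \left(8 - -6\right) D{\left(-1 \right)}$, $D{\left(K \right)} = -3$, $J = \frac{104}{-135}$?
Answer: $\frac{33339076}{18225} \approx 1829.3$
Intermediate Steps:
$J = - \frac{104}{135}$ ($J = 104 \left(- \frac{1}{135}\right) = - \frac{104}{135} \approx -0.77037$)
$W = -42$ ($W = \left(8 - -6\right) \left(-3\right) = \left(8 + 6\right) \left(-3\right) = 14 \left(-3\right) = -42$)
$z = - \frac{104}{135} \approx -0.77037$
$\left(z + W\right)^{2} = \left(- \frac{104}{135} - 42\right)^{2} = \left(- \frac{5774}{135}\right)^{2} = \frac{33339076}{18225}$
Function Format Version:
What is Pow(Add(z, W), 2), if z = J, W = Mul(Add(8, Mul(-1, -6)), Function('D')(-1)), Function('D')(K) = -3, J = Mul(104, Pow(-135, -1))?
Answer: Rational(33339076, 18225) ≈ 1829.3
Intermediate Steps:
J = Rational(-104, 135) (J = Mul(104, Rational(-1, 135)) = Rational(-104, 135) ≈ -0.77037)
W = -42 (W = Mul(Add(8, Mul(-1, -6)), -3) = Mul(Add(8, 6), -3) = Mul(14, -3) = -42)
z = Rational(-104, 135) ≈ -0.77037
Pow(Add(z, W), 2) = Pow(Add(Rational(-104, 135), -42), 2) = Pow(Rational(-5774, 135), 2) = Rational(33339076, 18225)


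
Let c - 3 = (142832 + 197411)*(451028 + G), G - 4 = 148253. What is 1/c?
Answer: 1/203902526258 ≈ 4.9043e-12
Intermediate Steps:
G = 148257 (G = 4 + 148253 = 148257)
c = 203902526258 (c = 3 + (142832 + 197411)*(451028 + 148257) = 3 + 340243*599285 = 3 + 203902526255 = 203902526258)
1/c = 1/203902526258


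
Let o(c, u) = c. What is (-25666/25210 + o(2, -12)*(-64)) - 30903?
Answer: -391158588/12605 ≈ -31032.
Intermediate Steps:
(-25666/25210 + o(2, -12)*(-64)) - 30903 = (-25666/25210 + 2*(-64)) - 30903 = (-25666*1/25210 - 128) - 30903 = (-12833/12605 - 128) - 30903 = -1626273/12605 - 30903 = -391158588/12605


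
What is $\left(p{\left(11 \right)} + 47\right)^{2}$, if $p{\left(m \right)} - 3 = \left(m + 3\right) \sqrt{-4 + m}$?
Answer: $3872 + 1400 \sqrt{7} \approx 7576.1$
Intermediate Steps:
$p{\left(m \right)} = 3 + \sqrt{-4 + m} \left(3 + m\right)$ ($p{\left(m \right)} = 3 + \left(m + 3\right) \sqrt{-4 + m} = 3 + \left(3 + m\right) \sqrt{-4 + m} = 3 + \sqrt{-4 + m} \left(3 + m\right)$)
$\left(p{\left(11 \right)} + 47\right)^{2} = \left(\left(3 + 3 \sqrt{-4 + 11} + 11 \sqrt{-4 + 11}\right) + 47\right)^{2} = \left(\left(3 + 3 \sqrt{7} + 11 \sqrt{7}\right) + 47\right)^{2} = \left(\left(3 + 14 \sqrt{7}\right) + 47\right)^{2} = \left(50 + 14 \sqrt{7}\right)^{2}$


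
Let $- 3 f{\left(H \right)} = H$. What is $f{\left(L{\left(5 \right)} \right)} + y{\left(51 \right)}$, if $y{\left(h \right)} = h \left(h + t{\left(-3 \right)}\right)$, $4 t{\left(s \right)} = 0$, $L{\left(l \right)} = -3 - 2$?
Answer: $\frac{7808}{3} \approx 2602.7$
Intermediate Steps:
$L{\left(l \right)} = -5$
$t{\left(s \right)} = 0$ ($t{\left(s \right)} = \frac{1}{4} \cdot 0 = 0$)
$f{\left(H \right)} = - \frac{H}{3}$
$y{\left(h \right)} = h^{2}$ ($y{\left(h \right)} = h \left(h + 0\right) = h h = h^{2}$)
$f{\left(L{\left(5 \right)} \right)} + y{\left(51 \right)} = \left(- \frac{1}{3}\right) \left(-5\right) + 51^{2} = \frac{5}{3} + 2601 = \frac{7808}{3}$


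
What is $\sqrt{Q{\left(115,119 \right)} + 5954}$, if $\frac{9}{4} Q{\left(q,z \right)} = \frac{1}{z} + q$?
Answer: $\frac{\sqrt{765345882}}{357} \approx 77.493$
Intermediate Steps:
$Q{\left(q,z \right)} = \frac{4 q}{9} + \frac{4}{9 z}$ ($Q{\left(q,z \right)} = \frac{4 \left(\frac{1}{z} + q\right)}{9} = \frac{4 \left(q + \frac{1}{z}\right)}{9} = \frac{4 q}{9} + \frac{4}{9 z}$)
$\sqrt{Q{\left(115,119 \right)} + 5954} = \sqrt{\frac{4 \left(1 + 115 \cdot 119\right)}{9 \cdot 119} + 5954} = \sqrt{\frac{4}{9} \cdot \frac{1}{119} \left(1 + 13685\right) + 5954} = \sqrt{\frac{4}{9} \cdot \frac{1}{119} \cdot 13686 + 5954} = \sqrt{\frac{18248}{357} + 5954} = \sqrt{\frac{2143826}{357}} = \frac{\sqrt{765345882}}{357}$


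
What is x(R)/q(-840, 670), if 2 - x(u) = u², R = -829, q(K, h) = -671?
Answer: 687239/671 ≈ 1024.2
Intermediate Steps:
x(u) = 2 - u²
x(R)/q(-840, 670) = (2 - 1*(-829)²)/(-671) = (2 - 1*687241)*(-1/671) = (2 - 687241)*(-1/671) = -687239*(-1/671) = 687239/671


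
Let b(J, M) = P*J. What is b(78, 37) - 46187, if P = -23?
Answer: -47981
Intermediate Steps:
b(J, M) = -23*J
b(78, 37) - 46187 = -23*78 - 46187 = -1794 - 46187 = -47981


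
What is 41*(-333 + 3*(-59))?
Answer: -20910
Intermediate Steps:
41*(-333 + 3*(-59)) = 41*(-333 - 177) = 41*(-510) = -20910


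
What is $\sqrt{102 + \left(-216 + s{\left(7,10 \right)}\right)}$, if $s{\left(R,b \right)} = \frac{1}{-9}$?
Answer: $\frac{i \sqrt{1027}}{3} \approx 10.682 i$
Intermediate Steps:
$s{\left(R,b \right)} = - \frac{1}{9}$
$\sqrt{102 + \left(-216 + s{\left(7,10 \right)}\right)} = \sqrt{102 - \frac{1945}{9}} = \sqrt{- \frac{1027}{9}} = \frac{i \sqrt{1027}}{3}$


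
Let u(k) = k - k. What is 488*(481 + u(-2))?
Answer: 234728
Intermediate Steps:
u(k) = 0
488*(481 + u(-2)) = 488*(481 + 0) = 488*481 = 234728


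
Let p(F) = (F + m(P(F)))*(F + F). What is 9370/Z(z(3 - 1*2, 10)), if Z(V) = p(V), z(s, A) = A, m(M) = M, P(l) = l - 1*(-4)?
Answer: 937/48 ≈ 19.521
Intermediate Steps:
P(l) = 4 + l (P(l) = l + 4 = 4 + l)
p(F) = 2*F*(4 + 2*F) (p(F) = (F + (4 + F))*(F + F) = (4 + 2*F)*(2*F) = 2*F*(4 + 2*F))
Z(V) = 4*V*(2 + V)
9370/Z(z(3 - 1*2, 10)) = 9370/((4*10*(2 + 10))) = 9370/((4*10*12)) = 9370/480 = 9370*(1/480) = 937/48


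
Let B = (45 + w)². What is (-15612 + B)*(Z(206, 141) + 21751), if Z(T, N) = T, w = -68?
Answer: -331177431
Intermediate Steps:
B = 529 (B = (45 - 68)² = (-23)² = 529)
(-15612 + B)*(Z(206, 141) + 21751) = (-15612 + 529)*(206 + 21751) = -15083*21957 = -331177431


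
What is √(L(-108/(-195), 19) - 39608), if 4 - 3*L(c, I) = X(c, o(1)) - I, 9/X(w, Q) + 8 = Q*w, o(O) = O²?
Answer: 7*I*√3520353/66 ≈ 199.0*I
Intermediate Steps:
X(w, Q) = 9/(-8 + Q*w)
L(c, I) = 4/3 - 3/(-8 + c) + I/3 (L(c, I) = 4/3 - (9/(-8 + 1²*c) - I)/3 = 4/3 - (9/(-8 + 1*c) - I)/3 = 4/3 - (9/(-8 + c) - I)/3 = 4/3 - (-I + 9/(-8 + c))/3 = 4/3 + (-3/(-8 + c) + I/3) = 4/3 - 3/(-8 + c) + I/3)
√(L(-108/(-195), 19) - 39608) = √((-9 + (-8 - 108/(-195))*(4 + 19))/(3*(-8 - 108/(-195))) - 39608) = √((-9 + (-8 - 108*(-1/195))*23)/(3*(-8 - 108*(-1/195))) - 39608) = √((-9 + (-8 + 36/65)*23)/(3*(-8 + 36/65)) - 39608) = √((-9 - 484/65*23)/(3*(-484/65)) - 39608) = √((⅓)*(-65/484)*(-9 - 11132/65) - 39608) = √((⅓)*(-65/484)*(-11717/65) - 39608) = √(11717/1452 - 39608) = √(-57499099/1452) = 7*I*√3520353/66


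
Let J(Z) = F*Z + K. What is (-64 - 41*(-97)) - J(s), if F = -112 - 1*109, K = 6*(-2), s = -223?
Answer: -45358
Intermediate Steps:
K = -12
F = -221 (F = -112 - 109 = -221)
J(Z) = -12 - 221*Z (J(Z) = -221*Z - 12 = -12 - 221*Z)
(-64 - 41*(-97)) - J(s) = (-64 - 41*(-97)) - (-12 - 221*(-223)) = (-64 + 3977) - (-12 + 49283) = 3913 - 1*49271 = 3913 - 49271 = -45358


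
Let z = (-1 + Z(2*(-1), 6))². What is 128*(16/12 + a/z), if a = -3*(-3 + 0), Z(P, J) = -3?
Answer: 728/3 ≈ 242.67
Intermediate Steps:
z = 16 (z = (-1 - 3)² = (-4)² = 16)
a = 9 (a = -3*(-3) = 9)
128*(16/12 + a/z) = 128*(16/12 + 9/16) = 128*(16*(1/12) + 9*(1/16)) = 128*(4/3 + 9/16) = 128*(91/48) = 728/3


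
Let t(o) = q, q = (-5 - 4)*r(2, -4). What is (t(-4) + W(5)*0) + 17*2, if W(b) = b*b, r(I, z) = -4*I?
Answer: 106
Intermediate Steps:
W(b) = b²
q = 72 (q = (-5 - 4)*(-4*2) = -9*(-8) = 72)
t(o) = 72
(t(-4) + W(5)*0) + 17*2 = (72 + 5²*0) + 17*2 = (72 + 25*0) + 34 = (72 + 0) + 34 = 72 + 34 = 106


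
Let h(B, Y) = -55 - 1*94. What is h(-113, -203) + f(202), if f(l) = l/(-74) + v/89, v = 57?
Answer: -497537/3293 ≈ -151.09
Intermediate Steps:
h(B, Y) = -149 (h(B, Y) = -55 - 94 = -149)
f(l) = 57/89 - l/74 (f(l) = l/(-74) + 57/89 = l*(-1/74) + 57*(1/89) = -l/74 + 57/89 = 57/89 - l/74)
h(-113, -203) + f(202) = -149 + (57/89 - 1/74*202) = -149 + (57/89 - 101/37) = -149 - 6880/3293 = -497537/3293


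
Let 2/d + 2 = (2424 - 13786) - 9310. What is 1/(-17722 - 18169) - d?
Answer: 25554/371005267 ≈ 6.8878e-5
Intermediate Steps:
d = -1/10337 (d = 2/(-2 + ((2424 - 13786) - 9310)) = 2/(-2 + (-11362 - 9310)) = 2/(-2 - 20672) = 2/(-20674) = 2*(-1/20674) = -1/10337 ≈ -9.6740e-5)
1/(-17722 - 18169) - d = 1/(-17722 - 18169) - 1*(-1/10337) = 1/(-35891) + 1/10337 = -1/35891 + 1/10337 = 25554/371005267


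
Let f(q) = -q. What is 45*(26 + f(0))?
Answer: 1170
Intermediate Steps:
45*(26 + f(0)) = 45*(26 - 1*0) = 45*(26 + 0) = 45*26 = 1170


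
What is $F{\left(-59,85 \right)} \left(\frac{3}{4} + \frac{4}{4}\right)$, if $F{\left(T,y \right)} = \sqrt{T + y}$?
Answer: $\frac{7 \sqrt{26}}{4} \approx 8.9233$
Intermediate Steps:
$F{\left(-59,85 \right)} \left(\frac{3}{4} + \frac{4}{4}\right) = \sqrt{-59 + 85} \left(\frac{3}{4} + \frac{4}{4}\right) = \sqrt{26} \left(3 \cdot \frac{1}{4} + 4 \cdot \frac{1}{4}\right) = \sqrt{26} \left(\frac{3}{4} + 1\right) = \sqrt{26} \cdot \frac{7}{4} = \frac{7 \sqrt{26}}{4}$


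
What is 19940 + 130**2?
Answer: 36840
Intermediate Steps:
19940 + 130**2 = 19940 + 16900 = 36840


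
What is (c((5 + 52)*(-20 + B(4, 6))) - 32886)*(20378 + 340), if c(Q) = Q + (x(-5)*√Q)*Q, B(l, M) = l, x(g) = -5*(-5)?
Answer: -700226964 - 1889481600*I*√57 ≈ -7.0023e+8 - 1.4265e+10*I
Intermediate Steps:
x(g) = 25
c(Q) = Q + 25*Q^(3/2) (c(Q) = Q + (25*√Q)*Q = Q + 25*Q^(3/2))
(c((5 + 52)*(-20 + B(4, 6))) - 32886)*(20378 + 340) = (((5 + 52)*(-20 + 4) + 25*((5 + 52)*(-20 + 4))^(3/2)) - 32886)*(20378 + 340) = ((57*(-16) + 25*(57*(-16))^(3/2)) - 32886)*20718 = ((-912 + 25*(-912)^(3/2)) - 32886)*20718 = ((-912 + 25*(-3648*I*√57)) - 32886)*20718 = ((-912 - 91200*I*√57) - 32886)*20718 = (-33798 - 91200*I*√57)*20718 = -700226964 - 1889481600*I*√57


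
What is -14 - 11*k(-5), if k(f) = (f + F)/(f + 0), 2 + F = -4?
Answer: -191/5 ≈ -38.200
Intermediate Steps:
F = -6 (F = -2 - 4 = -6)
k(f) = (-6 + f)/f (k(f) = (f - 6)/(f + 0) = (-6 + f)/f)
-14 - 11*k(-5) = -14 - 11*(-6 - 5)/(-5) = -14 - (-11)*(-11)/5 = -14 - 11*11/5 = -14 - 121/5 = -191/5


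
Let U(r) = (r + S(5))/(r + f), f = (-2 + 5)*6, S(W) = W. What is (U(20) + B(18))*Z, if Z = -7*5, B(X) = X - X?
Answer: -875/38 ≈ -23.026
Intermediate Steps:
B(X) = 0
Z = -35
f = 18 (f = 3*6 = 18)
U(r) = (5 + r)/(18 + r) (U(r) = (r + 5)/(r + 18) = (5 + r)/(18 + r))
(U(20) + B(18))*Z = ((5 + 20)/(18 + 20) + 0)*(-35) = (25/38 + 0)*(-35) = (25/38)*(-35) = -875/38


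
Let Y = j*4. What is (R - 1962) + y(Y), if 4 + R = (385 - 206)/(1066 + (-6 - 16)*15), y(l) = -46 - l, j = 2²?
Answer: -1492429/736 ≈ -2027.8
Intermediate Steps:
j = 4
Y = 16 (Y = 4*4 = 16)
R = -2765/736 (R = -4 + (385 - 206)/(1066 + (-6 - 16)*15) = -4 + 179/(1066 - 22*15) = -4 + 179/(1066 - 330) = -4 + 179/736 = -2765/736 ≈ -3.7568)
(R - 1962) + y(Y) = (-2765/736 - 1962) + (-46 - 1*16) = -1446797/736 + (-46 - 16) = -1446797/736 - 62 = -1492429/736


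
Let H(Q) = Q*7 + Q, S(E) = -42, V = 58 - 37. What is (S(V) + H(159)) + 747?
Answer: 1977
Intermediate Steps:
V = 21
H(Q) = 8*Q (H(Q) = 7*Q + Q = 8*Q)
(S(V) + H(159)) + 747 = (-42 + 8*159) + 747 = (-42 + 1272) + 747 = 1230 + 747 = 1977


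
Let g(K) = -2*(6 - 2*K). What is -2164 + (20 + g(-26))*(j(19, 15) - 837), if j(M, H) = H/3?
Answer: 77708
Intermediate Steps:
g(K) = -12 + 4*K
j(M, H) = H/3 (j(M, H) = H*(⅓) = H/3)
-2164 + (20 + g(-26))*(j(19, 15) - 837) = -2164 + (20 + (-12 + 4*(-26)))*((⅓)*15 - 837) = -2164 + (20 + (-12 - 104))*(5 - 837) = -2164 + (20 - 116)*(-832) = -2164 - 96*(-832) = -2164 + 79872 = 77708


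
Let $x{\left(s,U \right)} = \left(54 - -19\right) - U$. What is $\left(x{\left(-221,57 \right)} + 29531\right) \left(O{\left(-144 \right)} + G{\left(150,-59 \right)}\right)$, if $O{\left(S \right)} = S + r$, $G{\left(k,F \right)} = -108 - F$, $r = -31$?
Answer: $-6618528$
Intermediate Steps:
$x{\left(s,U \right)} = 73 - U$ ($x{\left(s,U \right)} = \left(54 + 19\right) - U = 73 - U$)
$O{\left(S \right)} = -31 + S$ ($O{\left(S \right)} = S - 31 = -31 + S$)
$\left(x{\left(-221,57 \right)} + 29531\right) \left(O{\left(-144 \right)} + G{\left(150,-59 \right)}\right) = \left(\left(73 - 57\right) + 29531\right) \left(\left(-31 - 144\right) - 49\right) = \left(\left(73 - 57\right) + 29531\right) \left(-175 + \left(-108 + 59\right)\right) = \left(16 + 29531\right) \left(-175 - 49\right) = 29547 \left(-224\right) = -6618528$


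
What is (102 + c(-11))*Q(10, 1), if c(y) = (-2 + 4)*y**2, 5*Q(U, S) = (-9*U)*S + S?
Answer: -30616/5 ≈ -6123.2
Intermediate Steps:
Q(U, S) = S/5 - 9*S*U/5 (Q(U, S) = ((-9*U)*S + S)/5 = (-9*S*U + S)/5 = (S - 9*S*U)/5 = S/5 - 9*S*U/5)
c(y) = 2*y**2
(102 + c(-11))*Q(10, 1) = (102 + 2*(-11)**2)*((1/5)*1*(1 - 9*10)) = (102 + 2*121)*((1/5)*1*(1 - 90)) = (102 + 242)*((1/5)*1*(-89)) = 344*(-89/5) = -30616/5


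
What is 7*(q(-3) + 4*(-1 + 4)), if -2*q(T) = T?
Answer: 189/2 ≈ 94.500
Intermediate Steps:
q(T) = -T/2
7*(q(-3) + 4*(-1 + 4)) = 7*(-½*(-3) + 4*(-1 + 4)) = 7*(3/2 + 4*3) = 7*(3/2 + 12) = 7*(27/2) = 189/2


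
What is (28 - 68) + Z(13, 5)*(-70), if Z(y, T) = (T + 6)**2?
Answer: -8510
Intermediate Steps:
Z(y, T) = (6 + T)**2
(28 - 68) + Z(13, 5)*(-70) = (28 - 68) + (6 + 5)**2*(-70) = -40 + 11**2*(-70) = -40 + 121*(-70) = -40 - 8470 = -8510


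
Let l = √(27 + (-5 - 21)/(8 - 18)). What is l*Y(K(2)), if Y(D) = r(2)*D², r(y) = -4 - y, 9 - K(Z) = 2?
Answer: -588*√185/5 ≈ -1599.5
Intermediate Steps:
K(Z) = 7 (K(Z) = 9 - 1*2 = 9 - 2 = 7)
l = 2*√185/5 (l = √(27 - 26/(-10)) = √(27 - 26*(-⅒)) = √(27 + 13/5) = √(148/5) = 2*√185/5 ≈ 5.4406)
Y(D) = -6*D² (Y(D) = (-4 - 1*2)*D² = (-4 - 2)*D² = -6*D²)
l*Y(K(2)) = (2*√185/5)*(-6*7²) = (2*√185/5)*(-6*49) = (2*√185/5)*(-294) = -588*√185/5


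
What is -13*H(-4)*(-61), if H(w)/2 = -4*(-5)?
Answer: 31720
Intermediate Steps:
H(w) = 40 (H(w) = 2*(-4*(-5)) = 2*20 = 40)
-13*H(-4)*(-61) = -13*40*(-61) = -520*(-61) = 31720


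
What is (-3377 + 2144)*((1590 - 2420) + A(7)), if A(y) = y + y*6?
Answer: 962973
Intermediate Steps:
A(y) = 7*y (A(y) = y + 6*y = 7*y)
(-3377 + 2144)*((1590 - 2420) + A(7)) = (-3377 + 2144)*((1590 - 2420) + 7*7) = -1233*(-830 + 49) = -1233*(-781) = 962973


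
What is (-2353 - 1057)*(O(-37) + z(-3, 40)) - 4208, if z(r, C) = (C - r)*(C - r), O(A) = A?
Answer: -6183128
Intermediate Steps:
z(r, C) = (C - r)²
(-2353 - 1057)*(O(-37) + z(-3, 40)) - 4208 = (-2353 - 1057)*(-37 + (40 - 1*(-3))²) - 4208 = -3410*(-37 + (40 + 3)²) - 4208 = -3410*(-37 + 43²) - 4208 = -3410*(-37 + 1849) - 4208 = -3410*1812 - 4208 = -6178920 - 4208 = -6183128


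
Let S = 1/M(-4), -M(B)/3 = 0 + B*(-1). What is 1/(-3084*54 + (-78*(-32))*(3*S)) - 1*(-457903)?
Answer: 76543065479/167160 ≈ 4.5790e+5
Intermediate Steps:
M(B) = 3*B (M(B) = -3*(0 + B*(-1)) = -3*(0 - B) = -(-3)*B = 3*B)
S = -1/12 (S = 1/(3*(-4)) = 1/(-12) = -1/12 ≈ -0.083333)
1/(-3084*54 + (-78*(-32))*(3*S)) - 1*(-457903) = 1/(-3084*54 + (-78*(-32))*(3*(-1/12))) - 1*(-457903) = 1/(-166536 + 2496*(-¼)) + 457903 = 1/(-166536 - 624) + 457903 = 1/(-167160) + 457903 = -1/167160 + 457903 = 76543065479/167160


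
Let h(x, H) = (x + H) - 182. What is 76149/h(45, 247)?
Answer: 76149/110 ≈ 692.26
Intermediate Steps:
h(x, H) = -182 + H + x (h(x, H) = (H + x) - 182 = -182 + H + x)
76149/h(45, 247) = 76149/(-182 + 247 + 45) = 76149/110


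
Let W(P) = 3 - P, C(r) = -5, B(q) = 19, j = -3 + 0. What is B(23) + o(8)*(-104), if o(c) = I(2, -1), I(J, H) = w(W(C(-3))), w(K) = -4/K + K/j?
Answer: 1045/3 ≈ 348.33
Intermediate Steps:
j = -3
w(K) = -4/K - K/3 (w(K) = -4/K + K/(-3) = -4/K + K*(-⅓) = -4/K - K/3)
I(J, H) = -19/6 (I(J, H) = -4/(3 - 1*(-5)) - (3 - 1*(-5))/3 = -4/(3 + 5) - (3 + 5)/3 = -4/8 - ⅓*8 = -4*⅛ - 8/3 = -½ - 8/3 = -19/6)
o(c) = -19/6
B(23) + o(8)*(-104) = 19 - 19/6*(-104) = 19 + 988/3 = 1045/3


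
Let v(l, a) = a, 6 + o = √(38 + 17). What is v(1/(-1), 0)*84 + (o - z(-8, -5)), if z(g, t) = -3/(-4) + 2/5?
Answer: -143/20 + √55 ≈ 0.26620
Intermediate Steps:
z(g, t) = 23/20 (z(g, t) = -3*(-¼) + 2*(⅕) = ¾ + ⅖ = 23/20)
o = -6 + √55 (o = -6 + √(38 + 17) = -6 + √55 ≈ 1.4162)
v(1/(-1), 0)*84 + (o - z(-8, -5)) = 0*84 + ((-6 + √55) - 1*23/20) = 0 + ((-6 + √55) - 23/20) = 0 + (-143/20 + √55) = -143/20 + √55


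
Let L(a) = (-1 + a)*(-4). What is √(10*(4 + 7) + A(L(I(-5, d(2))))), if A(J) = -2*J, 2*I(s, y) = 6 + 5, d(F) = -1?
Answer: √146 ≈ 12.083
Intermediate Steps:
I(s, y) = 11/2 (I(s, y) = (6 + 5)/2 = (½)*11 = 11/2)
L(a) = 4 - 4*a
√(10*(4 + 7) + A(L(I(-5, d(2))))) = √(10*(4 + 7) - 2*(4 - 4*11/2)) = √(10*11 - 2*(4 - 22)) = √(110 - 2*(-18)) = √(110 + 36) = √146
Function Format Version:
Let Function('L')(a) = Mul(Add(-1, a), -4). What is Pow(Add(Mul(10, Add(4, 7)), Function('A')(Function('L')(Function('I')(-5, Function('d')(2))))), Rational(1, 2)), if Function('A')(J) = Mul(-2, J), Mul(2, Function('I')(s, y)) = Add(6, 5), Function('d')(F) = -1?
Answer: Pow(146, Rational(1, 2)) ≈ 12.083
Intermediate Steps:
Function('I')(s, y) = Rational(11, 2) (Function('I')(s, y) = Mul(Rational(1, 2), Add(6, 5)) = Mul(Rational(1, 2), 11) = Rational(11, 2))
Function('L')(a) = Add(4, Mul(-4, a))
Pow(Add(Mul(10, Add(4, 7)), Function('A')(Function('L')(Function('I')(-5, Function('d')(2))))), Rational(1, 2)) = Pow(Add(Mul(10, Add(4, 7)), Mul(-2, Add(4, Mul(-4, Rational(11, 2))))), Rational(1, 2)) = Pow(Add(Mul(10, 11), Mul(-2, Add(4, -22))), Rational(1, 2)) = Pow(Add(110, Mul(-2, -18)), Rational(1, 2)) = Pow(Add(110, 36), Rational(1, 2)) = Pow(146, Rational(1, 2))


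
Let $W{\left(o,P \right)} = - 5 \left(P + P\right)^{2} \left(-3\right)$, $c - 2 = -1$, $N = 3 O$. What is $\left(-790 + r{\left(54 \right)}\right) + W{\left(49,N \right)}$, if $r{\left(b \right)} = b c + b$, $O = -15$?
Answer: $120818$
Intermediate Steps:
$N = -45$ ($N = 3 \left(-15\right) = -45$)
$c = 1$ ($c = 2 - 1 = 1$)
$W{\left(o,P \right)} = 60 P^{2}$ ($W{\left(o,P \right)} = - 5 \left(2 P\right)^{2} \left(-3\right) = - 5 \cdot 4 P^{2} \left(-3\right) = - 20 P^{2} \left(-3\right) = 60 P^{2}$)
$r{\left(b \right)} = 2 b$ ($r{\left(b \right)} = b 1 + b = b + b = 2 b$)
$\left(-790 + r{\left(54 \right)}\right) + W{\left(49,N \right)} = \left(-790 + 2 \cdot 54\right) + 60 \left(-45\right)^{2} = \left(-790 + 108\right) + 60 \cdot 2025 = -682 + 121500 = 120818$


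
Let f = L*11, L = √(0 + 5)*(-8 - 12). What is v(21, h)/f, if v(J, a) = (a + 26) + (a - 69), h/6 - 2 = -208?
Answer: 503*√5/220 ≈ 5.1125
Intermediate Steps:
h = -1236 (h = 12 + 6*(-208) = 12 - 1248 = -1236)
v(J, a) = -43 + 2*a (v(J, a) = (26 + a) + (-69 + a) = -43 + 2*a)
L = -20*√5 (L = √5*(-20) = -20*√5 ≈ -44.721)
f = -220*√5 (f = -20*√5*11 = -220*√5 ≈ -491.94)
v(21, h)/f = (-43 + 2*(-1236))/((-220*√5)) = (-43 - 2472)*(-√5/1100) = -(-503)*√5/220 = 503*√5/220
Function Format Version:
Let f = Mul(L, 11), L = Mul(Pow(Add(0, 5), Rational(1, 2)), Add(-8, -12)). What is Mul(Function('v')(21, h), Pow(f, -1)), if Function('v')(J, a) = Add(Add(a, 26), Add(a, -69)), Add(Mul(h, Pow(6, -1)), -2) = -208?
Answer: Mul(Rational(503, 220), Pow(5, Rational(1, 2))) ≈ 5.1125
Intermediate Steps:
h = -1236 (h = Add(12, Mul(6, -208)) = Add(12, -1248) = -1236)
Function('v')(J, a) = Add(-43, Mul(2, a)) (Function('v')(J, a) = Add(Add(26, a), Add(-69, a)) = Add(-43, Mul(2, a)))
L = Mul(-20, Pow(5, Rational(1, 2))) (L = Mul(Pow(5, Rational(1, 2)), -20) = Mul(-20, Pow(5, Rational(1, 2))) ≈ -44.721)
f = Mul(-220, Pow(5, Rational(1, 2))) (f = Mul(Mul(-20, Pow(5, Rational(1, 2))), 11) = Mul(-220, Pow(5, Rational(1, 2))) ≈ -491.94)
Mul(Function('v')(21, h), Pow(f, -1)) = Mul(Add(-43, Mul(2, -1236)), Pow(Mul(-220, Pow(5, Rational(1, 2))), -1)) = Mul(Add(-43, -2472), Mul(Rational(-1, 1100), Pow(5, Rational(1, 2)))) = Mul(-2515, Mul(Rational(-1, 1100), Pow(5, Rational(1, 2)))) = Mul(Rational(503, 220), Pow(5, Rational(1, 2)))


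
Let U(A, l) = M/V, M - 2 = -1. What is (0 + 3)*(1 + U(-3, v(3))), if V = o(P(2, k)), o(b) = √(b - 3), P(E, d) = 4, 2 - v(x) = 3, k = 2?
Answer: 6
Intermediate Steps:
v(x) = -1 (v(x) = 2 - 1*3 = 2 - 3 = -1)
o(b) = √(-3 + b)
M = 1 (M = 2 - 1 = 1)
V = 1 (V = √(-3 + 4) = √1 = 1)
U(A, l) = 1 (U(A, l) = 1/1 = 1*1 = 1)
(0 + 3)*(1 + U(-3, v(3))) = (0 + 3)*(1 + 1) = 3*2 = 6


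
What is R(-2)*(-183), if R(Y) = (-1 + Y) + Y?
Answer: 915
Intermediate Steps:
R(Y) = -1 + 2*Y
R(-2)*(-183) = (-1 + 2*(-2))*(-183) = (-1 - 4)*(-183) = -5*(-183) = 915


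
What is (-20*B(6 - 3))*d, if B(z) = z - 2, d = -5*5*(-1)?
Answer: -500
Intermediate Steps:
d = 25 (d = -25*(-1) = 25)
B(z) = -2 + z
(-20*B(6 - 3))*d = -20*(-2 + (6 - 3))*25 = -20*(-2 + 3)*25 = -20*1*25 = -20*25 = -500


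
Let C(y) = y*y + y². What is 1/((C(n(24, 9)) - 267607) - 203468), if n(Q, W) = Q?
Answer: -1/469923 ≈ -2.1280e-6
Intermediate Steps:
C(y) = 2*y² (C(y) = y² + y² = 2*y²)
1/((C(n(24, 9)) - 267607) - 203468) = 1/((2*24² - 267607) - 203468) = 1/((2*576 - 267607) - 203468) = 1/((1152 - 267607) - 203468) = 1/(-266455 - 203468) = 1/(-469923) = -1/469923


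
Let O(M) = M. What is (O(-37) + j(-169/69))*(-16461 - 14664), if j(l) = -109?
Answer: 4544250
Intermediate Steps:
(O(-37) + j(-169/69))*(-16461 - 14664) = (-37 - 109)*(-16461 - 14664) = -146*(-31125) = 4544250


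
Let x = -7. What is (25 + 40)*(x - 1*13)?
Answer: -1300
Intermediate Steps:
(25 + 40)*(x - 1*13) = (25 + 40)*(-7 - 1*13) = 65*(-7 - 13) = 65*(-20) = -1300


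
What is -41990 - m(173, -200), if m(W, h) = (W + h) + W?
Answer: -42136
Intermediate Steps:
m(W, h) = h + 2*W
-41990 - m(173, -200) = -41990 - (-200 + 2*173) = -41990 - (-200 + 346) = -41990 - 1*146 = -41990 - 146 = -42136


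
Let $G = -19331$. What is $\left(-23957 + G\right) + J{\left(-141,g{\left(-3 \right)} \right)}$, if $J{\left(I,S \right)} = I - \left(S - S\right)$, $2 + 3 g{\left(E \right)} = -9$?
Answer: $-43429$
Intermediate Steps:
$g{\left(E \right)} = - \frac{11}{3}$ ($g{\left(E \right)} = - \frac{2}{3} + \frac{1}{3} \left(-9\right) = - \frac{2}{3} - 3 = - \frac{11}{3}$)
$J{\left(I,S \right)} = I$ ($J{\left(I,S \right)} = I - 0 = I + 0 = I$)
$\left(-23957 + G\right) + J{\left(-141,g{\left(-3 \right)} \right)} = \left(-23957 - 19331\right) - 141 = -43288 - 141 = -43429$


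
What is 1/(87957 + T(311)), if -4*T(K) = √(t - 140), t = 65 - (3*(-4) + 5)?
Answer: 351828/30945735413 + 2*I*√17/30945735413 ≈ 1.1369e-5 + 2.6647e-10*I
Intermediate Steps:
t = 72 (t = 65 - (-12 + 5) = 65 - 1*(-7) = 65 + 7 = 72)
T(K) = -I*√17/2 (T(K) = -√(72 - 140)/4 = -I*√17/2)
1/(87957 + T(311)) = 1/(87957 - I*√17/2)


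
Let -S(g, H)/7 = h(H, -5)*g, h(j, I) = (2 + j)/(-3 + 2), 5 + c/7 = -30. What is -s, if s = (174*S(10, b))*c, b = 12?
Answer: 41777400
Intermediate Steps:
c = -245 (c = -35 + 7*(-30) = -35 - 210 = -245)
h(j, I) = -2 - j (h(j, I) = (2 + j)/(-1) = (2 + j)*(-1) = -2 - j)
S(g, H) = -7*g*(-2 - H) (S(g, H) = -7*(-2 - H)*g = -7*g*(-2 - H))
s = -41777400 (s = (174*(7*10*(2 + 12)))*(-245) = (174*(7*10*14))*(-245) = (174*980)*(-245) = 170520*(-245) = -41777400)
-s = -1*(-41777400) = 41777400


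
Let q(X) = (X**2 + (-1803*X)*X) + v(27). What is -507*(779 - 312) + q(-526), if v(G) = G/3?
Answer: -498806912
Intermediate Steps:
v(G) = G/3 (v(G) = G*(1/3) = G/3)
q(X) = 9 - 1802*X**2 (q(X) = (X**2 + (-1803*X)*X) + (1/3)*27 = (X**2 - 1803*X**2) + 9 = -1802*X**2 + 9 = 9 - 1802*X**2)
-507*(779 - 312) + q(-526) = -507*(779 - 312) + (9 - 1802*(-526)**2) = -507*467 + (9 - 1802*276676) = -236769 + (9 - 498570152) = -236769 - 498570143 = -498806912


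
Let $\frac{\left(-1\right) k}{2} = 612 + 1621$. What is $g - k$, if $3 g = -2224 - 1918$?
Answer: $\frac{9256}{3} \approx 3085.3$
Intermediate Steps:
$k = -4466$ ($k = - 2 \left(612 + 1621\right) = \left(-2\right) 2233 = -4466$)
$g = - \frac{4142}{3}$ ($g = \frac{-2224 - 1918}{3} = \frac{1}{3} \left(-4142\right) = - \frac{4142}{3} \approx -1380.7$)
$g - k = - \frac{4142}{3} - -4466 = - \frac{4142}{3} + 4466 = \frac{9256}{3}$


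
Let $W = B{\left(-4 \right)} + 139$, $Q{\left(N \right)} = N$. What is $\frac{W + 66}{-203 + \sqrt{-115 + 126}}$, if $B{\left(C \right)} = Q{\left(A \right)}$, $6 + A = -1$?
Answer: $- \frac{20097}{20599} - \frac{99 \sqrt{11}}{20599} \approx -0.99157$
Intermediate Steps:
$A = -7$ ($A = -6 - 1 = -7$)
$B{\left(C \right)} = -7$
$W = 132$ ($W = -7 + 139 = 132$)
$\frac{W + 66}{-203 + \sqrt{-115 + 126}} = \frac{132 + 66}{-203 + \sqrt{-115 + 126}} = \frac{198}{-203 + \sqrt{11}}$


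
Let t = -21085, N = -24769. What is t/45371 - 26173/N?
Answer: 665240818/1123794299 ≈ 0.59196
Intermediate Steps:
t/45371 - 26173/N = -21085/45371 - 26173/(-24769) = -21085*1/45371 - 26173*(-1/24769) = -21085/45371 + 26173/24769 = 665240818/1123794299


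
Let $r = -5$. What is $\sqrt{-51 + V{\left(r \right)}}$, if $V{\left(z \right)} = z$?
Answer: $2 i \sqrt{14} \approx 7.4833 i$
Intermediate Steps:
$\sqrt{-51 + V{\left(r \right)}} = \sqrt{-51 - 5} = \sqrt{-56} = 2 i \sqrt{14}$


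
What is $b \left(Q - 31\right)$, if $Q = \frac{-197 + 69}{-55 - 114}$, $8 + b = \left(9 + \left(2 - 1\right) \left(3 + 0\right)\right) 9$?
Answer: $- \frac{511100}{169} \approx -3024.3$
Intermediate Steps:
$b = 100$ ($b = -8 + \left(9 + \left(2 - 1\right) \left(3 + 0\right)\right) 9 = -8 + \left(9 + 1 \cdot 3\right) 9 = -8 + \left(9 + 3\right) 9 = -8 + 12 \cdot 9 = -8 + 108 = 100$)
$Q = \frac{128}{169}$ ($Q = - \frac{128}{-169} = \left(-128\right) \left(- \frac{1}{169}\right) = \frac{128}{169} \approx 0.7574$)
$b \left(Q - 31\right) = 100 \left(\frac{128}{169} - 31\right) = 100 \left(- \frac{5111}{169}\right) = - \frac{511100}{169}$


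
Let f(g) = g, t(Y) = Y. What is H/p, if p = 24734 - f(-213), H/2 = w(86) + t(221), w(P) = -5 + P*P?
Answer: 15224/24947 ≈ 0.61025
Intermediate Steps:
w(P) = -5 + P²
H = 15224 (H = 2*((-5 + 86²) + 221) = 2*((-5 + 7396) + 221) = 2*(7391 + 221) = 2*7612 = 15224)
p = 24947 (p = 24734 - 1*(-213) = 24734 + 213 = 24947)
H/p = 15224/24947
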